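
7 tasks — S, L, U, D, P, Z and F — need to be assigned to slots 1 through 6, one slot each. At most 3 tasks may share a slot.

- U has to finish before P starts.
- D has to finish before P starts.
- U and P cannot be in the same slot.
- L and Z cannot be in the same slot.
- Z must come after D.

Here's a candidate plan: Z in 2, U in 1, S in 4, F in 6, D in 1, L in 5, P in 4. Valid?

Yes, all constraints hold

U has to finish before P starts — holds.
Z must come after D — holds.
At most 3 tasks may share a slot — holds.
U and P cannot be in the same slot — holds.
L and Z cannot be in the same slot — holds.
D has to finish before P starts — holds.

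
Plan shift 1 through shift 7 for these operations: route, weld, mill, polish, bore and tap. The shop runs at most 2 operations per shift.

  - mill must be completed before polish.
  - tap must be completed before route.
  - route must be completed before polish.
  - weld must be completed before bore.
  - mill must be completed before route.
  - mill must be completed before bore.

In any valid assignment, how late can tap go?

Downstream work caps tap at shift 5.
tap at shift 5 is achievable: bore -> shift 2, weld -> shift 1, polish -> shift 7, route -> shift 6, tap -> shift 5, mill -> shift 1.

shift 5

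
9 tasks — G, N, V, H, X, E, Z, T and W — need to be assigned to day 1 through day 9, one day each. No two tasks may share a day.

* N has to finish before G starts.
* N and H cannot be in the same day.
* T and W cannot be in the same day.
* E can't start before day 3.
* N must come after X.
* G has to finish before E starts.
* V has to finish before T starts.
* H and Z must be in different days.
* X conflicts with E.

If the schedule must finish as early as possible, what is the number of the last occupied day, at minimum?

The precedence chain requires at least 4 distinct days.
With at most 1 per day and 9 tasks, at least 9 days are needed.
9 works (last occupied day: day 9): for example G=day 3, V=day 5, W=day 9, H=day 7, E=day 4, T=day 6, N=day 2, Z=day 8, X=day 1.

day 9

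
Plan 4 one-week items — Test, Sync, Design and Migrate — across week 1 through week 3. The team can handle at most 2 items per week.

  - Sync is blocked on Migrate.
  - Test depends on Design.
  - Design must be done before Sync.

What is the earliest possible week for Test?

Precedence pushes Test to at least week 2.
Test at week 2 is achievable: Sync=week 2; Design=week 1; Test=week 2; Migrate=week 1.

week 2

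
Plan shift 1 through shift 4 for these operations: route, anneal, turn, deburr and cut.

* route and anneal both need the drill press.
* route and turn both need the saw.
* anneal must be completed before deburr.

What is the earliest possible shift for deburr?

shift 2

Precedence pushes deburr to at least shift 2.
deburr at shift 2 is achievable: route -> shift 2; deburr -> shift 2; anneal -> shift 1; turn -> shift 1; cut -> shift 1.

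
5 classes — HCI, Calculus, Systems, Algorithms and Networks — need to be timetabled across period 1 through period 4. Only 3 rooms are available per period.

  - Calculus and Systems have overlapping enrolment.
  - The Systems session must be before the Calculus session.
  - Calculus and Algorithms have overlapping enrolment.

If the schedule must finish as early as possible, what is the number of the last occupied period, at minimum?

The precedence chain requires at least 2 distinct periods.
With at most 3 per period and 5 classes, at least 2 periods are needed.
2 works (last occupied period: period 2): for example Algorithms in period 1, HCI in period 1, Systems in period 1, Networks in period 2, Calculus in period 2.

2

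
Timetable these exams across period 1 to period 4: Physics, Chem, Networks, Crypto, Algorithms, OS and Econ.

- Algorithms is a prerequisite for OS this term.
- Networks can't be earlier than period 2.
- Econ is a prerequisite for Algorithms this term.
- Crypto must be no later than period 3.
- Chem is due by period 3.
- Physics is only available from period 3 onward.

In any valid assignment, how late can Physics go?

period 4

Physics is available from period 3.
Physics at period 4 is achievable: Econ -> period 1, Crypto -> period 1, OS -> period 3, Chem -> period 1, Networks -> period 2, Algorithms -> period 2, Physics -> period 4.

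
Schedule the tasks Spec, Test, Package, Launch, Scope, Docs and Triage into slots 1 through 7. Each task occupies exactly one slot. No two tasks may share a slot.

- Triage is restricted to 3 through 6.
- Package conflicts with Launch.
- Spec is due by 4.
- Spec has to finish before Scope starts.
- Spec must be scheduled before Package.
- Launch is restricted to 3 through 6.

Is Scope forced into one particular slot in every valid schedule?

No

Scope can be 2 (e.g. Docs=7, Scope=2, Launch=3, Test=6, Spec=1, Package=5, Triage=4) or 3 (e.g. Triage -> 5; Scope -> 3; Test -> 6; Spec -> 1; Docs -> 7; Package -> 2; Launch -> 4).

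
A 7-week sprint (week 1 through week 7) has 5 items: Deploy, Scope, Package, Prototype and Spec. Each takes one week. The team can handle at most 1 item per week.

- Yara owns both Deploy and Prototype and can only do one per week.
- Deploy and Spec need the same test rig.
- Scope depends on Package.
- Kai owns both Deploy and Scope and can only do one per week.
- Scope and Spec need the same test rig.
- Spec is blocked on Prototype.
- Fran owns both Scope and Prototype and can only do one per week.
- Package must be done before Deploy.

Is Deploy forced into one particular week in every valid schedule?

Deploy can be week 2 (e.g. Prototype in week 4; Deploy in week 2; Spec in week 5; Scope in week 3; Package in week 1) or week 3 (e.g. Package -> week 1; Scope -> week 2; Spec -> week 5; Deploy -> week 3; Prototype -> week 4).

No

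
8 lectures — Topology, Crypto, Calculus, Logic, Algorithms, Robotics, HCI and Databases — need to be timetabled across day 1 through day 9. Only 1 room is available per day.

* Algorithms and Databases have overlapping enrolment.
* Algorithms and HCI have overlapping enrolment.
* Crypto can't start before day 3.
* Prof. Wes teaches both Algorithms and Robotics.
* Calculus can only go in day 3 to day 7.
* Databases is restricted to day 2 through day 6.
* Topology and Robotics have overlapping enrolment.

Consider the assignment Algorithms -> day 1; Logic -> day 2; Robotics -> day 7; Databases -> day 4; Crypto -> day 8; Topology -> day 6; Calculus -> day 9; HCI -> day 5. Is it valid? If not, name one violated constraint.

No — it violates: Calculus can only go in day 3 to day 7

Topology and Robotics have overlapping enrolment — holds.
Algorithms and Databases have overlapping enrolment — holds.
Only 1 room is available per day — holds.
Databases is restricted to day 2 through day 6 — holds.
Prof. Wes teaches both Algorithms and Robotics — holds.
Crypto can't start before day 3 — holds.
Algorithms and HCI have overlapping enrolment — holds.
Calculus can only go in day 3 to day 7 — violated.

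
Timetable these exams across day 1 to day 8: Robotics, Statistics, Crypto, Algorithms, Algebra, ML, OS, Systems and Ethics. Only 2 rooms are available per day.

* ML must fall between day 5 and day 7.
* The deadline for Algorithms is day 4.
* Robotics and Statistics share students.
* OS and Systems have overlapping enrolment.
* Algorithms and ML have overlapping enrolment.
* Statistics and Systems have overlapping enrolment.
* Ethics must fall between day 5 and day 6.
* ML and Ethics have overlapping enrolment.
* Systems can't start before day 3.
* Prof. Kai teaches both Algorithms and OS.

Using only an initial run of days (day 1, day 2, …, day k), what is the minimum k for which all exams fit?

6

With at most 2 per day and 9 exams, at least 5 days are needed.
ML can't be placed before day 5, so the schedule must run through at least day 5.
Could 5 days be enough, i.e. nothing placed later than day 5? No: ML's window within 5 days is {day 5}; Ethics's window within 5 days is {day 5}; Ethics can't share with ML (day 5) → nothing is left.
So 5 days is not enough.
6 works (last occupied day: day 6): for example Crypto=day 2; Statistics=day 2; OS=day 4; Ethics=day 6; Robotics=day 1; Systems=day 3; ML=day 5; Algebra=day 3; Algorithms=day 1.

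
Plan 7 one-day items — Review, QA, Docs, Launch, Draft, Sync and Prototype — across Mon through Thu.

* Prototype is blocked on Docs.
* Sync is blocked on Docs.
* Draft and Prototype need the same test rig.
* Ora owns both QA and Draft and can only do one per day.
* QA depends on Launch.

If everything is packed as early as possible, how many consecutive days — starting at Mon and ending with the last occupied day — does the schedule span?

2 days

The precedence chain requires at least 2 distinct days.
2 works (last occupied day: Tue): for example QA in Tue, Draft in Mon, Sync in Tue, Docs in Mon, Review in Mon, Launch in Mon, Prototype in Tue.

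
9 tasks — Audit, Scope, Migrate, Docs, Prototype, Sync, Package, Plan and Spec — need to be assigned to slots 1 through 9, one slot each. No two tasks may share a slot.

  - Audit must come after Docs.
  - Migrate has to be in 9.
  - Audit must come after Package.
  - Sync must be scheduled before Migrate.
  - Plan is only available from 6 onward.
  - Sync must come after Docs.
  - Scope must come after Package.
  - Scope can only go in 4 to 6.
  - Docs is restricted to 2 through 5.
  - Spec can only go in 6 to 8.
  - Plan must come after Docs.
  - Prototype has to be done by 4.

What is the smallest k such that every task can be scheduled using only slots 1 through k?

The precedence chain requires at least 3 distinct slots.
With at most 1 per slot and 9 tasks, at least 9 slots are needed.
Migrate can't be placed before 9, so the schedule must run through at least slot 9.
9 works (last occupied slot: 9): for example Scope=4, Prototype=1, Package=3, Docs=2, Sync=8, Spec=6, Plan=7, Migrate=9, Audit=5.

9 slots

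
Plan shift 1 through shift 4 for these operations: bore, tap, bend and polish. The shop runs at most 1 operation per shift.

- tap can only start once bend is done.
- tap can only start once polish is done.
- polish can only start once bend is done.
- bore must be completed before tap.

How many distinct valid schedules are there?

3

Enumerating: bend=shift 1, polish=shift 2, bore=shift 3, tap=shift 4 | polish -> shift 3; bore -> shift 2; bend -> shift 1; tap -> shift 4 | bore -> shift 1, bend -> shift 2, polish -> shift 3, tap -> shift 4.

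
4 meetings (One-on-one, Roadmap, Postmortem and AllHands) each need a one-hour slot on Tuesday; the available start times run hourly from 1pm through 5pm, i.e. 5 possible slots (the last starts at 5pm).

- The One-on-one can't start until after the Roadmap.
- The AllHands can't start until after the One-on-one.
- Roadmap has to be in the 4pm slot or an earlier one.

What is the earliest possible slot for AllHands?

Precedence pushes AllHands to at least 3pm.
AllHands at 3pm is achievable: Roadmap -> 1pm; Postmortem -> 1pm; AllHands -> 3pm; One-on-one -> 2pm.

3pm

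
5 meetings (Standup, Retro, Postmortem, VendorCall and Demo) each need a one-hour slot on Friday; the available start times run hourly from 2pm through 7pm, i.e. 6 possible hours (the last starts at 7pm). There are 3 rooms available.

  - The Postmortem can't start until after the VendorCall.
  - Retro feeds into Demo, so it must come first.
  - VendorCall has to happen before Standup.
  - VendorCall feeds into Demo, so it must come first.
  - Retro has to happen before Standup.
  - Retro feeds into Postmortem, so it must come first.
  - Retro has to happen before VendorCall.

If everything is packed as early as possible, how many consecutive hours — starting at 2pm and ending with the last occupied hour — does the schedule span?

3

The precedence chain requires at least 3 distinct hours.
With at most 3 per hour and 5 meetings, at least 2 hours are needed.
3 works (last occupied hour: 4pm): for example Postmortem -> 4pm, Standup -> 4pm, Retro -> 2pm, Demo -> 4pm, VendorCall -> 3pm.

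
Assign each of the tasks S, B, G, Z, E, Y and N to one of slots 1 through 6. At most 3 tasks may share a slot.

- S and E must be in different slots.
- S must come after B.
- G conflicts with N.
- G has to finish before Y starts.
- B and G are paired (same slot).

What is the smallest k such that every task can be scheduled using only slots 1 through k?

The precedence chain requires at least 2 distinct slots.
With at most 3 per slot and 7 tasks, at least 3 slots are needed.
3 works (last occupied slot: 3): for example N in 2; Z in 1; E in 3; B in 1; S in 2; G in 1; Y in 2.

3 slots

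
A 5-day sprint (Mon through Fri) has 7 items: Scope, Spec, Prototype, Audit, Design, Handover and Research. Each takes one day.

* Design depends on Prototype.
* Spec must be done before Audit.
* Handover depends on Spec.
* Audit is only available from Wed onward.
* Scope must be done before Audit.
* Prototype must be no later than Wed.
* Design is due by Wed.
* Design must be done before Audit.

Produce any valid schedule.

Handover in Tue, Research in Mon, Spec in Mon, Audit in Wed, Scope in Mon, Prototype in Mon, Design in Tue

Checking: Scope(Mon) before Audit(Wed); Design(Tue) before Audit(Wed); Spec(Mon) before Audit(Wed); Spec(Mon) before Handover(Tue); Prototype(Mon) before Design(Tue); Prototype=Mon in [Mon,Wed]; Audit=Wed in [Wed,Fri]; Design=Tue in [Mon,Wed].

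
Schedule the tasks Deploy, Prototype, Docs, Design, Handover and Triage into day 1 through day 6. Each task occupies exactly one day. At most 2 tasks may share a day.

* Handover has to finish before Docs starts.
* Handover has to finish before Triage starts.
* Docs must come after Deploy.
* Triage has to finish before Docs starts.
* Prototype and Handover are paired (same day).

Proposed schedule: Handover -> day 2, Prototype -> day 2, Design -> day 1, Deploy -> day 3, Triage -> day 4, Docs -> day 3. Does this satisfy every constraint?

Docs must come after Deploy — violated.
At most 2 tasks may share a day — holds.
Triage has to finish before Docs starts — violated.
Handover has to finish before Triage starts — holds.
Handover has to finish before Docs starts — holds.
Prototype and Handover are paired (same day) — holds.

No. Triage has to finish before Docs starts is not satisfied.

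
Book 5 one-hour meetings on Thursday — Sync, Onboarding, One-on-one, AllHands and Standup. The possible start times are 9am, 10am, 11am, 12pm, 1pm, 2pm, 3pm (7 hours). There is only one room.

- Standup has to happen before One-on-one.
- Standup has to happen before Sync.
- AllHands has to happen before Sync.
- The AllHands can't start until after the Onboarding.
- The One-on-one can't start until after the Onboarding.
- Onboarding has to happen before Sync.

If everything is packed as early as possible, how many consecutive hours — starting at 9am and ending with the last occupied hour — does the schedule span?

The precedence chain requires at least 3 distinct hours.
With at most 1 per hour and 5 meetings, at least 5 hours are needed.
5 works (last occupied hour: 1pm): for example Standup -> 11am; Sync -> 12pm; AllHands -> 10am; Onboarding -> 9am; One-on-one -> 1pm.

5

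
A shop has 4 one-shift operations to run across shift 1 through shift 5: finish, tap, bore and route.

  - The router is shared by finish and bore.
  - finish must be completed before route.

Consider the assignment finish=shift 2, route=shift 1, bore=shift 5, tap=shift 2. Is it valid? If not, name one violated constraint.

No — it violates: finish must be completed before route

The router is shared by finish and bore — holds.
finish must be completed before route — violated.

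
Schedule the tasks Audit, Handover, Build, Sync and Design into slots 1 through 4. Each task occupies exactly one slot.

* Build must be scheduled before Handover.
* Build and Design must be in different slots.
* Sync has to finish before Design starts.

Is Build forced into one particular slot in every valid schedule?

No

Build can be 1 (e.g. Sync=1; Handover=2; Audit=1; Design=2; Build=1) or 2 (e.g. Sync -> 1, Audit -> 1, Build -> 2, Design -> 3, Handover -> 3).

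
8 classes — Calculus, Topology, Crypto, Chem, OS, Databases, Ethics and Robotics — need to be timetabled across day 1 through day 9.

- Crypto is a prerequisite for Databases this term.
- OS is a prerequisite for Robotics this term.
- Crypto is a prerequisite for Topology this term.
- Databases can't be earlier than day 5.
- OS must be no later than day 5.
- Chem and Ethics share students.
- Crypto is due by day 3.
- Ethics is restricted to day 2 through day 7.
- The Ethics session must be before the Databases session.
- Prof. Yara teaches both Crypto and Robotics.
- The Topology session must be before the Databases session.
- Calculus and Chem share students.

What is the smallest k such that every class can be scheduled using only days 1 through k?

5

The precedence chain requires at least 3 distinct days.
Databases can't be placed before day 5, so the schedule must run through at least day 5.
5 works (last occupied day: day 5): for example OS=day 1; Chem=day 3; Robotics=day 2; Calculus=day 1; Ethics=day 2; Topology=day 2; Databases=day 5; Crypto=day 1.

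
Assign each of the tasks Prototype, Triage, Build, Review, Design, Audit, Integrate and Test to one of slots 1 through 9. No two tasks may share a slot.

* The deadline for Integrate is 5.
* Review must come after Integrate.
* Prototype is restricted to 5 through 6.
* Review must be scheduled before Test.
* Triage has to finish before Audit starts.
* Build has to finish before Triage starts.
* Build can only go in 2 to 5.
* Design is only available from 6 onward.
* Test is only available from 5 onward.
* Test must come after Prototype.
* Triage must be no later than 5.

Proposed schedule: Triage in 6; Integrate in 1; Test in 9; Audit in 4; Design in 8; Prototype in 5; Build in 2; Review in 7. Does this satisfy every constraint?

Review must be scheduled before Test — holds.
Test must come after Prototype — holds.
Build has to finish before Triage starts — holds.
Review must come after Integrate — holds.
Build can only go in 2 to 5 — holds.
The deadline for Integrate is 5 — holds.
Prototype is restricted to 5 through 6 — holds.
No two tasks may share a slot — holds.
Design is only available from 6 onward — holds.
Test is only available from 5 onward — holds.
Triage must be no later than 5 — violated.
Triage has to finish before Audit starts — violated.

No — it violates: Triage has to finish before Audit starts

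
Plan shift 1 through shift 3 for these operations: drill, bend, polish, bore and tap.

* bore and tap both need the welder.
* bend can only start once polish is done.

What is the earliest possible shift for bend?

shift 2

Precedence pushes bend to at least shift 2.
bend at shift 2 is achievable: drill -> shift 1; bend -> shift 2; bore -> shift 1; polish -> shift 1; tap -> shift 2.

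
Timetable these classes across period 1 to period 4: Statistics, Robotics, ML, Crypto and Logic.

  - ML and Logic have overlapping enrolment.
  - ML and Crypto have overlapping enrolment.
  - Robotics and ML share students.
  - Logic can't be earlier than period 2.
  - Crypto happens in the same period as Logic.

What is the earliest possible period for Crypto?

Crypto must be in the same period as Logic, which can't be before period 2, so Crypto is at least period 2.
Crypto at period 2 is achievable: Robotics=period 1, Crypto=period 2, ML=period 3, Statistics=period 1, Logic=period 2.

period 2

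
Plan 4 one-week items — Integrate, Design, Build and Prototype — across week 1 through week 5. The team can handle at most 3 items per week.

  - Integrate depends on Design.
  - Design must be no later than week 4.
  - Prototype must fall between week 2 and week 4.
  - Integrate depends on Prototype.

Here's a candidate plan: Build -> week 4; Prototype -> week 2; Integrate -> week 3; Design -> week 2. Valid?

Yes

Integrate depends on Prototype — holds.
Design must be no later than week 4 — holds.
Integrate depends on Design — holds.
Prototype must fall between week 2 and week 4 — holds.
The team can handle at most 3 items per week — holds.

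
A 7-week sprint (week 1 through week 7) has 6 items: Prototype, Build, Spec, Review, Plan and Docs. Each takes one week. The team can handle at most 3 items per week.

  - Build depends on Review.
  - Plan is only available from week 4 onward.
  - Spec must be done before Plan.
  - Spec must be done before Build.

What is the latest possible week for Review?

week 6

Downstream work caps Review at week 6.
Review at week 6 is achievable: Review -> week 6; Docs -> week 1; Prototype -> week 1; Build -> week 7; Plan -> week 4; Spec -> week 1.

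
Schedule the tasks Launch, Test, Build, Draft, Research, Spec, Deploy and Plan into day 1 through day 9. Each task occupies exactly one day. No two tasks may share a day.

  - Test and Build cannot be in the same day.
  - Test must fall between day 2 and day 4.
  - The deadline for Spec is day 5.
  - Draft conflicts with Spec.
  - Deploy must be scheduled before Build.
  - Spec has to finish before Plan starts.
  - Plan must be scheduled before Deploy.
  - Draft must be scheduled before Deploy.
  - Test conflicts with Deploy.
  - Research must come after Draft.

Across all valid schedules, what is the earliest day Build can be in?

day 6

Precedence pushes Build to at least day 4.
Build at day 6 is achievable: Build=day 6; Plan=day 4; Draft=day 3; Deploy=day 5; Research=day 7; Test=day 2; Spec=day 1; Launch=day 8.
Nothing earlier works — the conflict and capacity constraints rule out every day before day 6.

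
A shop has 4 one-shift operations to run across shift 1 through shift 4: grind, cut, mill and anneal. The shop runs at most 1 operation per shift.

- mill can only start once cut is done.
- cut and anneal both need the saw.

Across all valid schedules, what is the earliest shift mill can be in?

Precedence pushes mill to at least shift 2.
mill at shift 2 is achievable: anneal -> shift 4; cut -> shift 1; mill -> shift 2; grind -> shift 3.

shift 2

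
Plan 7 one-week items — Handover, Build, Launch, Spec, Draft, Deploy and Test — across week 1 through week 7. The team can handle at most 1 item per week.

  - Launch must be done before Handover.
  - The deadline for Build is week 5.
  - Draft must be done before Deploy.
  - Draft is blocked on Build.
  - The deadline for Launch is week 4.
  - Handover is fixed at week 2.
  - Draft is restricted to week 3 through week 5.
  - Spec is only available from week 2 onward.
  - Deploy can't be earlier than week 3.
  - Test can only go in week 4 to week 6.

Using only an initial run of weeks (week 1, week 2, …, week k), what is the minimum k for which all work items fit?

7

The precedence chain requires at least 3 distinct weeks.
With at most 1 per week and 7 work items, at least 7 weeks are needed.
Test can't be placed before week 4, so the schedule must run through at least week 4.
7 works (last occupied week: week 7): for example Launch -> week 1, Build -> week 3, Test -> week 5, Handover -> week 2, Spec -> week 7, Deploy -> week 6, Draft -> week 4.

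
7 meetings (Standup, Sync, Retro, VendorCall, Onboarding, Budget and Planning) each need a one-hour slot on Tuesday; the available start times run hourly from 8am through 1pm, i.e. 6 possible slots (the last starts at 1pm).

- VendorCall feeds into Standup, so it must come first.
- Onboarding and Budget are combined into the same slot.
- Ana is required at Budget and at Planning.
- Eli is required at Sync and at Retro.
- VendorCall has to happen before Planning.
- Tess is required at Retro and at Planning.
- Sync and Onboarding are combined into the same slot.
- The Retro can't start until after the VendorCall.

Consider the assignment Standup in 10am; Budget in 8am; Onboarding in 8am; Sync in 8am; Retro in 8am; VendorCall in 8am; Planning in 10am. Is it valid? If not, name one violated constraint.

No. Eli is required at Sync and at Retro is not satisfied.

The Retro can't start until after the VendorCall — violated.
VendorCall has to happen before Planning — holds.
VendorCall feeds into Standup, so it must come first — holds.
Eli is required at Sync and at Retro — violated.
Sync and Onboarding are combined into the same slot — holds.
Ana is required at Budget and at Planning — holds.
Tess is required at Retro and at Planning — holds.
Onboarding and Budget are combined into the same slot — holds.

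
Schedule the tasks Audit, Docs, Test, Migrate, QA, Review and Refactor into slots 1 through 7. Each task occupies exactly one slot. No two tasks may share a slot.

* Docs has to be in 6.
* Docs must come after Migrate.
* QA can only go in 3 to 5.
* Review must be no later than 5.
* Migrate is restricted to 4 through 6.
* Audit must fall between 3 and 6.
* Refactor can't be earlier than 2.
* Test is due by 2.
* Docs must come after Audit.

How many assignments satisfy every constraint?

Splitting on Audit: it can be 3 (4), 4 (2), 5 (2). Listing each branch's schedules as (Docs, Test, Migrate, QA, Review, Refactor):
Audit=3: (6,1,4,5,2,7) (6,1,5,4,2,7) (6,2,4,5,1,7) (6,2,5,4,1,7) — 4.
Audit=4: (6,1,5,3,2,7) (6,2,5,3,1,7) — 2.
Audit=5: (6,1,4,3,2,7) (6,2,4,3,1,7) — 2.
Summing: 4 + 2 + 2 = 8.

8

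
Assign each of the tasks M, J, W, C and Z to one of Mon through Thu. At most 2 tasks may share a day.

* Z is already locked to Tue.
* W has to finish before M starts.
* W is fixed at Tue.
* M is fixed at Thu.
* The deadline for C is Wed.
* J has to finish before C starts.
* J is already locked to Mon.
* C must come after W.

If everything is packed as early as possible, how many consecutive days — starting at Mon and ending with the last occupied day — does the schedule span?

The precedence chain requires at least 2 distinct days.
With at most 2 per day and 5 tasks, at least 3 days are needed.
M can't be placed before Thu — that is day 4 counting from Mon — so the schedule must run through at least 4 days.
4 works (last occupied day: Thu): for example J=Mon; Z=Tue; M=Thu; C=Wed; W=Tue.

4 days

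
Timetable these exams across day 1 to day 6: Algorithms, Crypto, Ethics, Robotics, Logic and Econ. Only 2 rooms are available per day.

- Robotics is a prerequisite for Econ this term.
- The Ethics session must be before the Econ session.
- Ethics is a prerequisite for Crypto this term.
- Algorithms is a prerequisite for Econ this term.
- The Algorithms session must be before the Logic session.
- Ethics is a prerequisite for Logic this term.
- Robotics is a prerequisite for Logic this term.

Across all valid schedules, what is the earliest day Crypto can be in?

Precedence pushes Crypto to at least day 2.
Crypto at day 2 is achievable: Logic=day 3, Robotics=day 2, Ethics=day 1, Crypto=day 2, Algorithms=day 1, Econ=day 3.

day 2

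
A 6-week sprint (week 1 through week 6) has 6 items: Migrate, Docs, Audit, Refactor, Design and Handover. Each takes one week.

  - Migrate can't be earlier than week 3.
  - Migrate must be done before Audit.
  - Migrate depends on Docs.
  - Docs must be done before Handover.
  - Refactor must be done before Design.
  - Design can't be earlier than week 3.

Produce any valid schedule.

Refactor in week 1; Handover in week 2; Audit in week 4; Docs in week 1; Design in week 3; Migrate in week 3

Checking: Refactor(week 1) before Design(week 3); Migrate(week 3) before Audit(week 4); Docs(week 1) before Migrate(week 3); Docs(week 1) before Handover(week 2); Design=week 3 in [week 3,week 6]; Migrate=week 3 in [week 3,week 6].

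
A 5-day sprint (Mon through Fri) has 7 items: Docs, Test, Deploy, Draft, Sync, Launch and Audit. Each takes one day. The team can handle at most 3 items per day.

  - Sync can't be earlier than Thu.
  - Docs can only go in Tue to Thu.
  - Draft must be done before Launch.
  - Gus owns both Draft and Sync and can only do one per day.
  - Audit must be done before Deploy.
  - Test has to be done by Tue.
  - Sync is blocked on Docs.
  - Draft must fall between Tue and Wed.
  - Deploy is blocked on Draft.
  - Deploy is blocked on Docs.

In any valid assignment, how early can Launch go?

Wed

Precedence pushes Launch to at least Wed.
Launch at Wed is achievable: Launch in Wed, Draft in Tue, Sync in Thu, Test in Mon, Audit in Mon, Deploy in Wed, Docs in Tue.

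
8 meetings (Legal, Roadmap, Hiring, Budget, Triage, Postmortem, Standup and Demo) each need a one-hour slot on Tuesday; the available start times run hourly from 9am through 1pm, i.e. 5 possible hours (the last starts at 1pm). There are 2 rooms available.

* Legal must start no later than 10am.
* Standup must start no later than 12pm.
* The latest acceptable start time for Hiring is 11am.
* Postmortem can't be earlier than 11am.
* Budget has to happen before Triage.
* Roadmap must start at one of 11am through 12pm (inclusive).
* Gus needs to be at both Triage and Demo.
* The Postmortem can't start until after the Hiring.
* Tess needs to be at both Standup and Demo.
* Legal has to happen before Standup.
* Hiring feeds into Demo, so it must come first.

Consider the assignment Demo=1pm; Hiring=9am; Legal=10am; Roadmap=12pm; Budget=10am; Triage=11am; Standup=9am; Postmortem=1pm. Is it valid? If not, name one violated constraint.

Gus needs to be at both Triage and Demo — holds.
Postmortem can't be earlier than 11am — holds.
There are 2 rooms available — holds.
The latest acceptable start time for Hiring is 11am — holds.
Legal has to happen before Standup — violated.
The Postmortem can't start until after the Hiring — holds.
Legal must start no later than 10am — holds.
Hiring feeds into Demo, so it must come first — holds.
Standup must start no later than 12pm — holds.
Tess needs to be at both Standup and Demo — holds.
Roadmap must start at one of 11am through 12pm (inclusive) — holds.
Budget has to happen before Triage — holds.

Invalid. Legal has to happen before Standup.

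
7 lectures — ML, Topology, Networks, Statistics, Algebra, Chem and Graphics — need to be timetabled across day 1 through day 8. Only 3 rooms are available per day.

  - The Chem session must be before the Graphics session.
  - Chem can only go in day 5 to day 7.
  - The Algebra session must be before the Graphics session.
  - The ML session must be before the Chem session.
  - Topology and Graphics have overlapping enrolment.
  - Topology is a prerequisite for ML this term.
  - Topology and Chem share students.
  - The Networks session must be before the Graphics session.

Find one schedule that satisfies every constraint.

Topology -> day 1, Graphics -> day 6, Statistics -> day 2, Networks -> day 1, Algebra -> day 1, Chem -> day 5, ML -> day 2

Checking: Networks(day 1) before Graphics(day 6); ML(day 2) before Chem(day 5); Algebra(day 1) before Graphics(day 6); Topology(day 1) before ML(day 2); Chem(day 5) before Graphics(day 6); Topology(day 1) != Graphics(day 6); Topology(day 1) != Chem(day 5); Chem=day 5 in [day 5,day 7]; max 3 per day (cap 3).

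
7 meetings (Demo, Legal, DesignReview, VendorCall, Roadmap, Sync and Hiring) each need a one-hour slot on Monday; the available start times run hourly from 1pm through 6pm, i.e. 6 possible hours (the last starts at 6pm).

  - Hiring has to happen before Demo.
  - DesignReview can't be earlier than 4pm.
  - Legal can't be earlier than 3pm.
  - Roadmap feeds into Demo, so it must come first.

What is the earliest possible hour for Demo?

2pm

Precedence pushes Demo to at least 2pm.
Demo at 2pm is achievable: Demo=2pm, Roadmap=1pm, Hiring=1pm, DesignReview=4pm, Legal=3pm, Sync=1pm, VendorCall=1pm.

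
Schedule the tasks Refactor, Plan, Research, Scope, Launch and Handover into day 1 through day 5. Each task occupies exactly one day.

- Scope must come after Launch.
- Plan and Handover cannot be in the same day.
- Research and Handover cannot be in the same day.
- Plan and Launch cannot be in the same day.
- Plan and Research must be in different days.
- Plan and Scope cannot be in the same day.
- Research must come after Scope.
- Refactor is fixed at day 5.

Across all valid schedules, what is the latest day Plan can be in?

day 5

Plan at day 5 is achievable: Launch in day 1, Scope in day 2, Plan in day 5, Refactor in day 5, Research in day 3, Handover in day 1.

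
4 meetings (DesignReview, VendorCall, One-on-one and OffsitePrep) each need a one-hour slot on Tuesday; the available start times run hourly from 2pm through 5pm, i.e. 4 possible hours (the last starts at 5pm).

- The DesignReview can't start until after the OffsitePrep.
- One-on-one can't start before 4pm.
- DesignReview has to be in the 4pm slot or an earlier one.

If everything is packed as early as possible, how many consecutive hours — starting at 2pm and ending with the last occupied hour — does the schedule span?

3 hours

The precedence chain requires at least 2 distinct hours.
One-on-one can't be placed before 4pm — that is hour 3 counting from 2pm — so the schedule must run through at least 3 hours.
3 works (last occupied hour: 4pm): for example OffsitePrep=2pm, DesignReview=3pm, One-on-one=4pm, VendorCall=2pm.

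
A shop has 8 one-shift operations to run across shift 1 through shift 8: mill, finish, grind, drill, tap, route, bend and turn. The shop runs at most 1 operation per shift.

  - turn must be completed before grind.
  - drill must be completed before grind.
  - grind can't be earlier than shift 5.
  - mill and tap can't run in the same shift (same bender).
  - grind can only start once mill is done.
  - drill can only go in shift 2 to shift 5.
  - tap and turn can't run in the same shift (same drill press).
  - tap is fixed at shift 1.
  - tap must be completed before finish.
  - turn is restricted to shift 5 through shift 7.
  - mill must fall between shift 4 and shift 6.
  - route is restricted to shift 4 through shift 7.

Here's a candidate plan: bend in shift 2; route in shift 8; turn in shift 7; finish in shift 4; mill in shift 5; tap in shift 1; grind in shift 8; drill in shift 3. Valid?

No. route is restricted to shift 4 through shift 7 is not satisfied.

drill must be completed before grind — holds.
The shop runs at most 1 operation per shift — violated.
mill must fall between shift 4 and shift 6 — holds.
turn is restricted to shift 5 through shift 7 — holds.
tap and turn can't run in the same shift (same drill press) — holds.
turn must be completed before grind — holds.
mill and tap can't run in the same shift (same bender) — holds.
tap must be completed before finish — holds.
route is restricted to shift 4 through shift 7 — violated.
grind can't be earlier than shift 5 — holds.
drill can only go in shift 2 to shift 5 — holds.
grind can only start once mill is done — holds.
tap is fixed at shift 1 — holds.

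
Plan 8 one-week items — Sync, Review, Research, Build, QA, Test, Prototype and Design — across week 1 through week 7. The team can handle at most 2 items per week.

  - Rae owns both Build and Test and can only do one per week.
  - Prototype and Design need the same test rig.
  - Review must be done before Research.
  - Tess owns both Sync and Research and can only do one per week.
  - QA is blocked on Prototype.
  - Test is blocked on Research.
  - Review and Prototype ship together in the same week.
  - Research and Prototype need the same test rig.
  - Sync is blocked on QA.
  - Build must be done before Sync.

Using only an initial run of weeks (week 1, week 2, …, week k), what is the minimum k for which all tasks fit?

The precedence chain requires at least 3 distinct weeks.
With at most 2 per week and 8 tasks, at least 4 weeks are needed.
4 works (last occupied week: week 4): for example Research=week 2; Review=week 1; QA=week 2; Prototype=week 1; Build=week 3; Test=week 4; Sync=week 4; Design=week 3.

4 weeks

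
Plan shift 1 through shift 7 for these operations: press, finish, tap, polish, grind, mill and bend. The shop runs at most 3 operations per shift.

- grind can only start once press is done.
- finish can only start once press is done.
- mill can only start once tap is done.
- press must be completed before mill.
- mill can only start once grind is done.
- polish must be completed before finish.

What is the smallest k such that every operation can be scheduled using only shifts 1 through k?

The precedence chain requires at least 3 distinct shifts.
With at most 3 per shift and 7 operations, at least 3 shifts are needed.
3 works (last occupied shift: shift 3): for example finish -> shift 2; polish -> shift 1; press -> shift 1; mill -> shift 3; bend -> shift 2; grind -> shift 2; tap -> shift 1.

3 shifts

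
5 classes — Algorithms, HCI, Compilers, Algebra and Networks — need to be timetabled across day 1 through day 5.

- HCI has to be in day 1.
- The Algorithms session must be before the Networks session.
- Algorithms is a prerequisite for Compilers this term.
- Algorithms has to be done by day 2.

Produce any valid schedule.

Algorithms=day 1, HCI=day 1, Compilers=day 2, Algebra=day 1, Networks=day 2

Checking: Algorithms(day 1) before Networks(day 2); Algorithms(day 1) before Compilers(day 2); HCI=day 1 in [day 1,day 1]; Algorithms=day 1 in [day 1,day 2].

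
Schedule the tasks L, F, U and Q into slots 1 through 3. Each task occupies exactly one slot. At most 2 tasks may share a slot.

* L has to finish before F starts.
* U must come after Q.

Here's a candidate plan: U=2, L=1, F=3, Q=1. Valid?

U must come after Q — holds.
L has to finish before F starts — holds.
At most 2 tasks may share a slot — holds.

Yes, all constraints hold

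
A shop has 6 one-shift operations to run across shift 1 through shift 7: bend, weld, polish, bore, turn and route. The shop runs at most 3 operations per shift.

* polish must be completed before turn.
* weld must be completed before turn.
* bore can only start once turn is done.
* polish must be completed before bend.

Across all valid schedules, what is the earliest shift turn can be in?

shift 2

Precedence pushes turn to at least shift 2; downstream work caps turn at shift 6.
turn at shift 2 is achievable: bore=shift 3, bend=shift 2, turn=shift 2, polish=shift 1, weld=shift 1, route=shift 1.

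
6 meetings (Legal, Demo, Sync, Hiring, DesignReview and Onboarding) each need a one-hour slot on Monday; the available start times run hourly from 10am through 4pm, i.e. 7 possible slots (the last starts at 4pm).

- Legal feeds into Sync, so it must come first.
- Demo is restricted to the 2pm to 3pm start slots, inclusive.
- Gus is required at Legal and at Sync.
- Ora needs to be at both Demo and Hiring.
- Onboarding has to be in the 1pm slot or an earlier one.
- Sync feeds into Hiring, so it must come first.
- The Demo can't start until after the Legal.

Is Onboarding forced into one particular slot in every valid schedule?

No

Onboarding can be 10am (e.g. Demo -> 2pm; DesignReview -> 10am; Sync -> 11am; Hiring -> 12pm; Legal -> 10am; Onboarding -> 10am) or 11am (e.g. Demo in 2pm, DesignReview in 10am, Hiring in 12pm, Onboarding in 11am, Sync in 11am, Legal in 10am).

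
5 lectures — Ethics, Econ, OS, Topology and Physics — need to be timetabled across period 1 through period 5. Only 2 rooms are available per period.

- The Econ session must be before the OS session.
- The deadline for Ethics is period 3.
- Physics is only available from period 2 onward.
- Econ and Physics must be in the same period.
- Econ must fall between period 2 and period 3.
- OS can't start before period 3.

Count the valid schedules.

39

Splitting on Ethics: it can be period 1 (20), period 2 (8), period 3 (11). Listing each branch's schedules as (Econ, OS, Topology, Physics) by period number:
Ethics=period 1: (2,3,1,2) (2,3,3,2) (2,3,4,2) (2,3,5,2) (2,4,1,2) (2,4,3,2) (2,4,4,2) (2,4,5,2) (2,5,1,2) (2,5,3,2) (2,5,4,2) (2,5,5,2) (3,4,1,3) (3,4,2,3) (3,4,4,3) (3,4,5,3) (3,5,1,3) (3,5,2,3) (3,5,4,3) (3,5,5,3) — 20.
Ethics=period 2: (3,4,1,3) (3,4,2,3) (3,4,4,3) (3,4,5,3) (3,5,1,3) (3,5,2,3) (3,5,4,3) (3,5,5,3) — 8.
Ethics=period 3: (2,3,1,2) (2,3,4,2) (2,3,5,2) (2,4,1,2) (2,4,3,2) (2,4,4,2) (2,4,5,2) (2,5,1,2) (2,5,3,2) (2,5,4,2) (2,5,5,2) — 11.
Summing: 20 + 8 + 11 = 39.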